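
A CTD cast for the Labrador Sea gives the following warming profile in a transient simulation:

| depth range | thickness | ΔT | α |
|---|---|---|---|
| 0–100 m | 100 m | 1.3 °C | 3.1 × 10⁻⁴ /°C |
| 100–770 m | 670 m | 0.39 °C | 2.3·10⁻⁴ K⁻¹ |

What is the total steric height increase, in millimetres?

100 mm of thermosteric rise

100 × 1.3 × 3.1×10⁻⁴ = 0.04030 m
100–770 m: 0.39 × 2.3×10⁻⁴ × 670 = 0.060099 m
Δh = 0.04030 + 0.060099 = 0.100399 m ≈ 100 mm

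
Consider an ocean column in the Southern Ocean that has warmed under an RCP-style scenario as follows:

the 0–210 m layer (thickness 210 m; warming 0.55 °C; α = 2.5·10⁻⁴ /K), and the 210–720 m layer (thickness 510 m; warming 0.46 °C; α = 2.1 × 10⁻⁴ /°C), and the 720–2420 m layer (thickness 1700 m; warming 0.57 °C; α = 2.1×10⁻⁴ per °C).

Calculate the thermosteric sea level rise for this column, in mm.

282 mm

0–210 m: 0.55 × 2.5×10⁻⁴ × 210 = 0.028875 m
Layer 2: 0.46 × 2.1×10⁻⁴ × 510 = 0.049266 m
Layer 3: 0.57 × 2.1×10⁻⁴ × 1700 = 0.20349 m
Δh = 0.028875 + 0.049266 + 0.20349 = 0.281631 m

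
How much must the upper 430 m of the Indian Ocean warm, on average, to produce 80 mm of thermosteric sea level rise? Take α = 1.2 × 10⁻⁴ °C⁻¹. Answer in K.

ΔT ≈ 1.6 K

ΔT = Δh/(αH) = 0.08 / (1.2×10⁻⁴ × 430) ≈ 1.550 K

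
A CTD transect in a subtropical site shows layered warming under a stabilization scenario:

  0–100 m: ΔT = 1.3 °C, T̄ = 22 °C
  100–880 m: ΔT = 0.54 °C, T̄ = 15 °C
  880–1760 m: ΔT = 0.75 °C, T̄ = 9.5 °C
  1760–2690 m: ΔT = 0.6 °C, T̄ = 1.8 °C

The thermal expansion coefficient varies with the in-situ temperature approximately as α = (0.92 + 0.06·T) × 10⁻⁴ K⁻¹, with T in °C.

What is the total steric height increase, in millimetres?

Δh = 260 mm

Layer 1: α = (0.92 + 0.06×22)×10⁻⁴ = 2.24×10⁻⁴ K⁻¹
Layer 2: α = (0.92 + 0.06×15)×10⁻⁴ = 1.82×10⁻⁴ K⁻¹
Layer 3: α = (0.92 + 0.06×9.5)×10⁻⁴ = 1.49×10⁻⁴ K⁻¹
Layer 4: α = (0.92 + 0.06×1.8)×10⁻⁴ = 1.028×10⁻⁴ K⁻¹
2.24×10⁻⁴ × 100 × 1.3 = 0.02912 m
Layer 2: 0.54 × 1.82×10⁻⁴ × 780 = 0.0766584 m
1.49×10⁻⁴ × 880 × 0.75 = 0.09834 m
Layer 4: 0.6 × 1.028×10⁻⁴ × 930 = 0.0573624 m
Δh = 0.02912 + 0.0766584 + 0.09834 + 0.0573624 = 0.2614808 m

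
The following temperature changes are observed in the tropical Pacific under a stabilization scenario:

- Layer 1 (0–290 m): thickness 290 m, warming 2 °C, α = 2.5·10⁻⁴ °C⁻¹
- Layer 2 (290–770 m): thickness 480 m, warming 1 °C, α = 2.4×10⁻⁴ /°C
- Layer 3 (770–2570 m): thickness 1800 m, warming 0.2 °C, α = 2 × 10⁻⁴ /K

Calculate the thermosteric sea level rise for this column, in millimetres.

Δh = 330 mm

Layer 1: 2.5×10⁻⁴ × 2 × 290 = 0.14500 m
480 × 2.4×10⁻⁴ × 1 = 0.11520 m
770–2570 m: 0.2 × 1800 × 2×10⁻⁴ = 0.07200 m
Δh = 0.14500 + 0.11520 + 0.07200 = 0.33220 m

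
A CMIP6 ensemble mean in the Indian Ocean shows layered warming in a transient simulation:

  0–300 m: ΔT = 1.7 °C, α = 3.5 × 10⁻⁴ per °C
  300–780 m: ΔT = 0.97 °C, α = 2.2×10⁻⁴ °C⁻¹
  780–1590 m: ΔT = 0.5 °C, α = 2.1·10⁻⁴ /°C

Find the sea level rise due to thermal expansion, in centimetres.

0–300 m: 300 × 1.7 × 3.5×10⁻⁴ = 0.17850 m
2.2×10⁻⁴ × 0.97 × 480 = 0.102432 m
Layer 3: 0.5 × 2.1×10⁻⁴ × 810 = 0.08505 m
Δh = 0.17850 + 0.102432 + 0.08505 = 0.365982 m

Δh = 37 cm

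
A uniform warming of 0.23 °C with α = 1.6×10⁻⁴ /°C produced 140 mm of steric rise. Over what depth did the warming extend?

H ≈ 3800 m

H = Δh/(αΔT) = 0.14 / (1.6×10⁻⁴ × 0.23) ≈ 3804 m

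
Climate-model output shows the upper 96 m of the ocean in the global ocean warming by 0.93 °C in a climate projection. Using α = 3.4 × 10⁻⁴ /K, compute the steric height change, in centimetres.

Δh = αΔT·H = 3.4×10⁻⁴ × 0.93 × 96 = 0.0303552 m

Δh = 3.04 cm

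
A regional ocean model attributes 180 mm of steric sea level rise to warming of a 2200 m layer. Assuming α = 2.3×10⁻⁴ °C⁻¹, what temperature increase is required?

ΔT ≈ 0.36 °C

ΔT = Δh/(αH) = 0.18 / (2.3×10⁻⁴ × 2200) ≈ 0.3557 °C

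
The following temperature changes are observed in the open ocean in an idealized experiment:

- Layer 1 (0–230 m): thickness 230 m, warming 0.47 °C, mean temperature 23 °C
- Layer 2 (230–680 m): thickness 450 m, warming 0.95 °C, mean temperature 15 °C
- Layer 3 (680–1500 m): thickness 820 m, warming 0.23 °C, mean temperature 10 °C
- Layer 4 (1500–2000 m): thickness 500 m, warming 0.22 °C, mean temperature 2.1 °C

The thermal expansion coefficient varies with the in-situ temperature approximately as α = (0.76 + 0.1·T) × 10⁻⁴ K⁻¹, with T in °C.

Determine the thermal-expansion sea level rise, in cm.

Layer 1: α = (0.76 + 0.1×23)×10⁻⁴ = 3.06×10⁻⁴ K⁻¹
Layer 2: α = (0.76 + 0.1×15)×10⁻⁴ = 2.26×10⁻⁴ K⁻¹
Layer 3: α = (0.76 + 0.1×10)×10⁻⁴ = 1.76×10⁻⁴ K⁻¹
Layer 4: α = (0.76 + 0.1×2.1)×10⁻⁴ = 0.97×10⁻⁴ K⁻¹
0–230 m: 230 × 3.06×10⁻⁴ × 0.47 = 0.0330786 m
450 × 0.95 × 2.26×10⁻⁴ = 0.096615 m
680–1500 m: 1.76×10⁻⁴ × 0.23 × 820 = 0.0331936 m
Layer 4: 0.22 × 500 × 0.97×10⁻⁴ = 0.01067 m
Δh = 0.0330786 + 0.096615 + 0.0331936 + 0.01067 = 0.1735572 m ≈ 17 cm

Δh ≈ 17 cm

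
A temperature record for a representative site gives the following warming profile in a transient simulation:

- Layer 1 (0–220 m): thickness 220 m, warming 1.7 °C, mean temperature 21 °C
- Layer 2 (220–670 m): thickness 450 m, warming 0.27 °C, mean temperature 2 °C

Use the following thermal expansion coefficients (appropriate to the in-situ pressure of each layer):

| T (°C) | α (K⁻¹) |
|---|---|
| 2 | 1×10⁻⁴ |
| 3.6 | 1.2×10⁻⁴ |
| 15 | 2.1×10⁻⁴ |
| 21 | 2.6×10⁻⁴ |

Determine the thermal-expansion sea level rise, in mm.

Δh = 109 mm

Layer 1 at 21 °C → α = 2.6×10⁻⁴ K⁻¹
Layer 2 at 2 °C → α = 1×10⁻⁴ K⁻¹
220 × 2.6×10⁻⁴ × 1.7 = 0.09724 m
Layer 2: 450 × 1×10⁻⁴ × 0.27 = 0.01215 m
Δh = 0.09724 + 0.01215 = 0.10939 m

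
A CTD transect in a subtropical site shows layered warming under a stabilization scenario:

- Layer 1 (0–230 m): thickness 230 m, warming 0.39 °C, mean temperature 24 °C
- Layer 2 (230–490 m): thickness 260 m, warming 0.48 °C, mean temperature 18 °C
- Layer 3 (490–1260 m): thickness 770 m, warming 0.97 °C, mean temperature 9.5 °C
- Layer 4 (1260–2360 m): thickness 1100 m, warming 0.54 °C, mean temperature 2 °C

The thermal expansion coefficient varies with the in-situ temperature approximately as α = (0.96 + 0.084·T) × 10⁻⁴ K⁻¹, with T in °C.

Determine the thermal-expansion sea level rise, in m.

Layer 1: α = (0.96 + 0.084×24)×10⁻⁴ = 2.976×10⁻⁴ K⁻¹
Layer 2: α = (0.96 + 0.084×18)×10⁻⁴ = 2.472×10⁻⁴ K⁻¹
Layer 3: α = (0.96 + 0.084×9.5)×10⁻⁴ = 1.758×10⁻⁴ K⁻¹
Layer 4: α = (0.96 + 0.084×2)×10⁻⁴ = 1.128×10⁻⁴ K⁻¹
Layer 1: 230 × 0.39 × 2.976×10⁻⁴ = 0.02669472 m
230–490 m: 2.472×10⁻⁴ × 0.48 × 260 = 0.03085056 m
Layer 3: 770 × 1.758×10⁻⁴ × 0.97 = 0.13130502 m
Layer 4: 0.54 × 1.128×10⁻⁴ × 1100 = 0.0670032 m
Δh = 0.02669472 + 0.03085056 + 0.13130502 + 0.0670032 = 0.2558535 m

0.26 m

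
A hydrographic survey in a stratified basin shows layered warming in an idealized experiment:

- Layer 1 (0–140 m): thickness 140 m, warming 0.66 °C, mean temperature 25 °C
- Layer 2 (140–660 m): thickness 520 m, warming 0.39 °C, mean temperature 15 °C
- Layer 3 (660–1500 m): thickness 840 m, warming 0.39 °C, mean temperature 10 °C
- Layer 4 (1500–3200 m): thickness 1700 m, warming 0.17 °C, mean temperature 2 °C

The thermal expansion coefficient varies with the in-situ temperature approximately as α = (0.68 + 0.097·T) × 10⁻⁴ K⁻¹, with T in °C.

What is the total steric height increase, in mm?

about 151 mm

Layer 1: α = (0.68 + 0.097×25)×10⁻⁴ = 3.105×10⁻⁴ K⁻¹
Layer 2: α = (0.68 + 0.097×15)×10⁻⁴ = 2.135×10⁻⁴ K⁻¹
Layer 3: α = (0.68 + 0.097×10)×10⁻⁴ = 1.65×10⁻⁴ K⁻¹
Layer 4: α = (0.68 + 0.097×2)×10⁻⁴ = 0.874×10⁻⁴ K⁻¹
0–140 m: 3.105×10⁻⁴ × 0.66 × 140 = 0.0286902 m
520 × 2.135×10⁻⁴ × 0.39 = 0.0432978 m
0.39 × 840 × 1.65×10⁻⁴ = 0.054054 m
0.17 × 1700 × 0.874×10⁻⁴ = 0.0252586 m
Δh = 0.0286902 + 0.0432978 + 0.054054 + 0.0252586 = 0.1513006 m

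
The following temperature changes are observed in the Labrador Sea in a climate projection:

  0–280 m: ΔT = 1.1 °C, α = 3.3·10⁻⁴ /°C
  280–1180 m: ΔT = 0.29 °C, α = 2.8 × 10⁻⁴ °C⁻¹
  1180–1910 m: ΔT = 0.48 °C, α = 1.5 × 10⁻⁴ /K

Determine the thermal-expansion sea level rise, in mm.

Δh ≈ 227 mm

3.3×10⁻⁴ × 1.1 × 280 = 0.10164 m
280–1180 m: 2.8×10⁻⁴ × 900 × 0.29 = 0.07308 m
Layer 3: 730 × 1.5×10⁻⁴ × 0.48 = 0.05256 m
Δh = 0.10164 + 0.07308 + 0.05256 = 0.22728 m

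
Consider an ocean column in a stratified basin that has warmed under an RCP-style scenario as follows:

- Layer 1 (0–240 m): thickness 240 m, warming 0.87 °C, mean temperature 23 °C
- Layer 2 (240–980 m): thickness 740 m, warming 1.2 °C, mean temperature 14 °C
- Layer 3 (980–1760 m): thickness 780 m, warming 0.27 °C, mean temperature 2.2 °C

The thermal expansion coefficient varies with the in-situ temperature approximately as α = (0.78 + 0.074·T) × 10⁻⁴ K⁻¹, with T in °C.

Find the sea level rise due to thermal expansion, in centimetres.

Layer 1: α = (0.78 + 0.074×23)×10⁻⁴ = 2.482×10⁻⁴ K⁻¹
Layer 2: α = (0.78 + 0.074×14)×10⁻⁴ = 1.816×10⁻⁴ K⁻¹
Layer 3: α = (0.78 + 0.074×2.2)×10⁻⁴ = 0.9428×10⁻⁴ K⁻¹
0–240 m: 2.482×10⁻⁴ × 240 × 0.87 = 0.05182416 m
1.816×10⁻⁴ × 740 × 1.2 = 0.1612608 m
980–1760 m: 0.27 × 780 × 0.9428×10⁻⁴ = 0.019855368 m
Δh = 0.05182416 + 0.1612608 + 0.019855368 = 0.232940328 m

Δh = 23 cm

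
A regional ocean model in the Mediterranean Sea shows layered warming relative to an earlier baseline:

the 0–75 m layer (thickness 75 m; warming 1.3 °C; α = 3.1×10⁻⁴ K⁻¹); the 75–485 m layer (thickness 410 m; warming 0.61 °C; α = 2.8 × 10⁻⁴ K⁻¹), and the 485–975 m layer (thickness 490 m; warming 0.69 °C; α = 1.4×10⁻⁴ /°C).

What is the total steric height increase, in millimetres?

0–75 m: 3.1×10⁻⁴ × 75 × 1.3 = 0.030225 m
75–485 m: 0.61 × 2.8×10⁻⁴ × 410 = 0.070028 m
485–975 m: 490 × 0.69 × 1.4×10⁻⁴ = 0.047334 m
Δh = 0.030225 + 0.070028 + 0.047334 = 0.147587 m ≈ 148 mm

about 148 mm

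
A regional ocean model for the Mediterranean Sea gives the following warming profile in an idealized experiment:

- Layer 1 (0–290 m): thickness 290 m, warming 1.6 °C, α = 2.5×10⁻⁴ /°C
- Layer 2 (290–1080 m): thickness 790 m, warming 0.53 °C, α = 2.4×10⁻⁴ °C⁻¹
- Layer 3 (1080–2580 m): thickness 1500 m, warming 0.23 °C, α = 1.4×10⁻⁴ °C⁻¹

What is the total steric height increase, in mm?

Layer 1: 2.5×10⁻⁴ × 1.6 × 290 = 0.11600 m
0.53 × 2.4×10⁻⁴ × 790 = 0.100488 m
1080–2580 m: 1.4×10⁻⁴ × 0.23 × 1500 = 0.04830 m
Δh = 0.11600 + 0.100488 + 0.04830 = 0.264788 m ≈ 265 mm

about 265 mm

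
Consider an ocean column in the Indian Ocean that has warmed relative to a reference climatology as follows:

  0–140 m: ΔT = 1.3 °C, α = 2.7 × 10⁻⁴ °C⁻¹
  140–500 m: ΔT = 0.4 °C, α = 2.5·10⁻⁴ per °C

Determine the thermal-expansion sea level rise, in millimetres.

85 mm

1.3 × 2.7×10⁻⁴ × 140 = 0.04914 m
Layer 2: 0.4 × 360 × 2.5×10⁻⁴ = 0.03600 m
Δh = 0.04914 + 0.03600 = 0.08514 m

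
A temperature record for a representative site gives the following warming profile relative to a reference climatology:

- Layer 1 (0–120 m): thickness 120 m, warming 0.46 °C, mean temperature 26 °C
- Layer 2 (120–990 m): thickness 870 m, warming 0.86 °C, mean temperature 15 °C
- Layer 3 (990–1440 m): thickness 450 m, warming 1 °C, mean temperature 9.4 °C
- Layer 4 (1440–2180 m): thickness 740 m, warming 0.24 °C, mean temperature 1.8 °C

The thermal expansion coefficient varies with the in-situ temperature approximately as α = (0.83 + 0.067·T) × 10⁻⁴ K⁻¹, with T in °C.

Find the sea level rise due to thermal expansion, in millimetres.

Layer 1: α = (0.83 + 0.067×26)×10⁻⁴ = 2.572×10⁻⁴ K⁻¹
Layer 2: α = (0.83 + 0.067×15)×10⁻⁴ = 1.835×10⁻⁴ K⁻¹
Layer 3: α = (0.83 + 0.067×9.4)×10⁻⁴ = 1.4598×10⁻⁴ K⁻¹
Layer 4: α = (0.83 + 0.067×1.8)×10⁻⁴ = 0.9506×10⁻⁴ K⁻¹
0–120 m: 120 × 0.46 × 2.572×10⁻⁴ = 0.01419744 m
0.86 × 870 × 1.835×10⁻⁴ = 0.1372947 m
450 × 1.4598×10⁻⁴ × 1 = 0.065691 m
740 × 0.24 × 0.9506×10⁻⁴ = 0.016882656 m
Δh = 0.01419744 + 0.1372947 + 0.065691 + 0.016882656 = 0.234065796 m ≈ 234 mm

234 mm of thermosteric rise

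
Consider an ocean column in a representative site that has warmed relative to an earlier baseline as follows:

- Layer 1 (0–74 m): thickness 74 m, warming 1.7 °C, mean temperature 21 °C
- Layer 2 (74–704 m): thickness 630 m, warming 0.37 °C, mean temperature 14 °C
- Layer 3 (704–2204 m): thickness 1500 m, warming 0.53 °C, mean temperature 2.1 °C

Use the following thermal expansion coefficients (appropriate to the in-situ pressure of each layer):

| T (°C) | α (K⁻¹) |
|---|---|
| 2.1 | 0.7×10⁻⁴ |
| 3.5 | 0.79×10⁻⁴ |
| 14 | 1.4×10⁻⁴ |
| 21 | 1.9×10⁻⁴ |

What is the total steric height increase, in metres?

Δh = 0.112 m

Layer 1 at 21 °C → α = 1.9×10⁻⁴ K⁻¹
Layer 2 at 14 °C → α = 1.4×10⁻⁴ K⁻¹
Layer 3 at 2.1 °C → α = 0.7×10⁻⁴ K⁻¹
0–74 m: 1.9×10⁻⁴ × 1.7 × 74 = 0.023902 m
1.4×10⁻⁴ × 630 × 0.37 = 0.032634 m
Layer 3: 0.7×10⁻⁴ × 0.53 × 1500 = 0.05565 m
Δh = 0.023902 + 0.032634 + 0.05565 = 0.112186 m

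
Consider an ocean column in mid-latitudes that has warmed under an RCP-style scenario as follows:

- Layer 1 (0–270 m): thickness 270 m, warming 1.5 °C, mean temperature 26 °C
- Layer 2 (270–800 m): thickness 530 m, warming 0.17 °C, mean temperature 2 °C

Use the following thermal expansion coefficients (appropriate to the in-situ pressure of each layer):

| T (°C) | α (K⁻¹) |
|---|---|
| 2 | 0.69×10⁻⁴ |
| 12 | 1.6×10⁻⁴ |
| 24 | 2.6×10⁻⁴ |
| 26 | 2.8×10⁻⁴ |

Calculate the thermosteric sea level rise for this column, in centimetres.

Layer 1 at 26 °C → α = 2.8×10⁻⁴ K⁻¹
Layer 2 at 2 °C → α = 0.69×10⁻⁴ K⁻¹
Layer 1: 270 × 2.8×10⁻⁴ × 1.5 = 0.11340 m
Layer 2: 0.69×10⁻⁴ × 0.17 × 530 = 0.0062169 m
Δh = 0.11340 + 0.0062169 = 0.1196169 m ≈ 12 cm

12 cm of thermosteric rise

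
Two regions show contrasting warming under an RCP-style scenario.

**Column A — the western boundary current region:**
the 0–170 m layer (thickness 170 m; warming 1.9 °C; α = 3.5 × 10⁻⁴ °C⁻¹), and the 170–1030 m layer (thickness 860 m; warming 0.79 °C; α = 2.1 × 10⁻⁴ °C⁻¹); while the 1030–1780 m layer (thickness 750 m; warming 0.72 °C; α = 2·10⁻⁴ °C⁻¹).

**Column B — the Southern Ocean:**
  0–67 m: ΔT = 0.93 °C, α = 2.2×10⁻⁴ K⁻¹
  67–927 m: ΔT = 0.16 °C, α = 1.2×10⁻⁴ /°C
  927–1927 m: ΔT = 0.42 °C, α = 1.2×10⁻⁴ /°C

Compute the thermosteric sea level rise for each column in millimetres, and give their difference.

Δh_A ≈ 364 mm, Δh_B ≈ 80.6 mm; difference ≈ 283 mm

A 170 × 3.5×10⁻⁴ × 1.9 = 0.11305 m
A 2.1×10⁻⁴ × 860 × 0.79 = 0.142674 m
A 1030–1780 m: 750 × 2×10⁻⁴ × 0.72 = 0.10800 m
A total: 0.363724 m
B Layer 1: 67 × 0.93 × 2.2×10⁻⁴ = 0.0137082 m
B Layer 2: 1.2×10⁻⁴ × 0.16 × 860 = 0.016512 m
B Layer 3: 1.2×10⁻⁴ × 1000 × 0.42 = 0.05040 m
B total: 0.0806202 m
Difference: 0.363724 − 0.0806202 = 0.2831038 m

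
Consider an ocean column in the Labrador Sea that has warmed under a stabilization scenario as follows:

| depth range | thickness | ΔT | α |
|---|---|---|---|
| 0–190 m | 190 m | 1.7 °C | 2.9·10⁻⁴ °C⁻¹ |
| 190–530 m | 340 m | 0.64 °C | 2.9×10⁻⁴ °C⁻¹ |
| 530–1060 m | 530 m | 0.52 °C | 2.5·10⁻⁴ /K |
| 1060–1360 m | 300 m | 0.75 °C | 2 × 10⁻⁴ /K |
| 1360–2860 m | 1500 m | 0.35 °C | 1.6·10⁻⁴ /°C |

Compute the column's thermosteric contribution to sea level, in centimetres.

0–190 m: 190 × 1.7 × 2.9×10⁻⁴ = 0.09367 m
190–530 m: 340 × 0.64 × 2.9×10⁻⁴ = 0.063104 m
530–1060 m: 2.5×10⁻⁴ × 530 × 0.52 = 0.06890 m
0.75 × 2×10⁻⁴ × 300 = 0.04500 m
Layer 5: 1500 × 0.35 × 1.6×10⁻⁴ = 0.08400 m
Δh = 0.09367 + 0.063104 + 0.06890 + 0.04500 + 0.08400 = 0.354674 m

Δh ≈ 35.5 cm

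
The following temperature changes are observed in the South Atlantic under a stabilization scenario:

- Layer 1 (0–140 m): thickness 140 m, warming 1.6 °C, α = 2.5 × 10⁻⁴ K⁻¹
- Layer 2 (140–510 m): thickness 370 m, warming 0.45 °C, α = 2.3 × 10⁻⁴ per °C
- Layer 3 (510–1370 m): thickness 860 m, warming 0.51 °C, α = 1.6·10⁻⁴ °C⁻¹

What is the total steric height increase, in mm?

Δh = 164 mm

2.5×10⁻⁴ × 1.6 × 140 = 0.05600 m
140–510 m: 2.3×10⁻⁴ × 370 × 0.45 = 0.038295 m
510–1370 m: 0.51 × 1.6×10⁻⁴ × 860 = 0.070176 m
Δh = 0.05600 + 0.038295 + 0.070176 = 0.164471 m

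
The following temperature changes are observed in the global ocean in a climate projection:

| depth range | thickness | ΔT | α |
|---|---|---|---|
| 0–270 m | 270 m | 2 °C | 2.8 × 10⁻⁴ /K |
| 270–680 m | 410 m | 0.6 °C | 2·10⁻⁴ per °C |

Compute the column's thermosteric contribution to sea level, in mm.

200 mm

0–270 m: 270 × 2.8×10⁻⁴ × 2 = 0.15120 m
Layer 2: 2×10⁻⁴ × 0.6 × 410 = 0.04920 m
Δh = 0.15120 + 0.04920 = 0.20040 m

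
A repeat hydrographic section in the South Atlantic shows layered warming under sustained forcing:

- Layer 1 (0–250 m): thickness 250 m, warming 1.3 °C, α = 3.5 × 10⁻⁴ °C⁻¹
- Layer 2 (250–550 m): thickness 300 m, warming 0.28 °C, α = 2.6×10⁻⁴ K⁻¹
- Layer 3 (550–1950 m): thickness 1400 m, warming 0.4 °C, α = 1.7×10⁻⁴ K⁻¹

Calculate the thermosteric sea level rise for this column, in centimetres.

about 23.1 cm

0–250 m: 1.3 × 3.5×10⁻⁴ × 250 = 0.11375 m
250–550 m: 300 × 2.6×10⁻⁴ × 0.28 = 0.02184 m
550–1950 m: 1400 × 0.4 × 1.7×10⁻⁴ = 0.09520 m
Δh = 0.11375 + 0.02184 + 0.09520 = 0.23079 m ≈ 23.1 cm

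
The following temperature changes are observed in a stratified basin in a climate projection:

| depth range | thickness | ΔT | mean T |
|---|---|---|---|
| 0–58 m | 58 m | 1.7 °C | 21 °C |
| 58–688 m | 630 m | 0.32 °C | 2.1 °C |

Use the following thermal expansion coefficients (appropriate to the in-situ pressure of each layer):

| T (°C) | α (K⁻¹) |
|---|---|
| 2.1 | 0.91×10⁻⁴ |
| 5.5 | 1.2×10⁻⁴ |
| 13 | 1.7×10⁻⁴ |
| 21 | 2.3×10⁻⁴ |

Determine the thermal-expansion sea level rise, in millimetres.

Layer 1 at 21 °C → α = 2.3×10⁻⁴ K⁻¹
Layer 2 at 2.1 °C → α = 0.91×10⁻⁴ K⁻¹
0–58 m: 1.7 × 58 × 2.3×10⁻⁴ = 0.022678 m
Layer 2: 0.91×10⁻⁴ × 630 × 0.32 = 0.0183456 m
Δh = 0.022678 + 0.0183456 = 0.0410236 m

Δh = 41.0 mm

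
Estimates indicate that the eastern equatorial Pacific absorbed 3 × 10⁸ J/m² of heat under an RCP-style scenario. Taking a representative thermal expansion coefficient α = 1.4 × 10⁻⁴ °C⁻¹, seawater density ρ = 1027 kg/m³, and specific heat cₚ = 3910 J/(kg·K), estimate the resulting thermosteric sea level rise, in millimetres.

Δh = αQ/(ρcₚ) = 1.4×10⁻⁴ × 3×10⁸ / (1027 × 3910) ≈ 0.010459 m

10.5 mm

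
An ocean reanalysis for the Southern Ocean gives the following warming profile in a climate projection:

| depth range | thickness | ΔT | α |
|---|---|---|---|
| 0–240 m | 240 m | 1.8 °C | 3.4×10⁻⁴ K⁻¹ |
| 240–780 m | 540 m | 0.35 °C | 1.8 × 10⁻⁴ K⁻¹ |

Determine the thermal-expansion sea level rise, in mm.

Layer 1: 1.8 × 3.4×10⁻⁴ × 240 = 0.14688 m
Layer 2: 1.8×10⁻⁴ × 0.35 × 540 = 0.03402 m
Δh = 0.14688 + 0.03402 = 0.18090 m

about 181 mm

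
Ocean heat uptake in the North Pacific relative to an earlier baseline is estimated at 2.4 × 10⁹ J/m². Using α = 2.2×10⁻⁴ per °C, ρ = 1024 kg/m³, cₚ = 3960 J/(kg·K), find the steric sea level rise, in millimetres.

Δh = αQ/(ρcₚ) = 2.2×10⁻⁴ × 2.4×10⁹ / (1024 × 3960) ≈ 0.13021 m

130 mm of thermosteric rise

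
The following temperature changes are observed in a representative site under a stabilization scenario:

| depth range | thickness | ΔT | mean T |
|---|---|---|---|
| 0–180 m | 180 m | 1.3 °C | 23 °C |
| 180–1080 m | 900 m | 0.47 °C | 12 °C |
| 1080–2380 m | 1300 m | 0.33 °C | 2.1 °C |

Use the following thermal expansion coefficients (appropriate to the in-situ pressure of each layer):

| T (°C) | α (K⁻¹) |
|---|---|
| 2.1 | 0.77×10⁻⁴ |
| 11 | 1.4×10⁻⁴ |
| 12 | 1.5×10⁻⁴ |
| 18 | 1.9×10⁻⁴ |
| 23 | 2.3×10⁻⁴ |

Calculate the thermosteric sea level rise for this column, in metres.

Layer 1 at 23 °C → α = 2.3×10⁻⁴ K⁻¹
Layer 2 at 12 °C → α = 1.5×10⁻⁴ K⁻¹
Layer 3 at 2.1 °C → α = 0.77×10⁻⁴ K⁻¹
Layer 1: 180 × 2.3×10⁻⁴ × 1.3 = 0.05382 m
Layer 2: 0.47 × 1.5×10⁻⁴ × 900 = 0.06345 m
1300 × 0.77×10⁻⁴ × 0.33 = 0.033033 m
Δh = 0.05382 + 0.06345 + 0.033033 = 0.150303 m ≈ 0.150 m

about 0.150 m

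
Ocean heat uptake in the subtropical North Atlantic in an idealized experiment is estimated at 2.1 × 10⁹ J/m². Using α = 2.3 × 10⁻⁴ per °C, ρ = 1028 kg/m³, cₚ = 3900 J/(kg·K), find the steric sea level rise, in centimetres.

Δh = αQ/(ρcₚ) = 2.3×10⁻⁴ × 2.1×10⁹ / (1028 × 3900) ≈ 0.12047 m

12.0 cm of thermosteric rise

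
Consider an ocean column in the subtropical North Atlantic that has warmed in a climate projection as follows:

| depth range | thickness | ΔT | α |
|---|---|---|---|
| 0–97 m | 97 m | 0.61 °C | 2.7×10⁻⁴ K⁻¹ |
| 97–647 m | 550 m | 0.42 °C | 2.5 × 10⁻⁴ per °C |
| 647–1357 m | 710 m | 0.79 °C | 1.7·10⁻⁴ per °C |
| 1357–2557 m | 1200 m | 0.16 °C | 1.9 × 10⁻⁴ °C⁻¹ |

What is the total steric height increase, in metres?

Δh ≈ 0.206 m

Layer 1: 2.7×10⁻⁴ × 0.61 × 97 = 0.0159759 m
Layer 2: 2.5×10⁻⁴ × 0.42 × 550 = 0.05775 m
0.79 × 1.7×10⁻⁴ × 710 = 0.095353 m
Layer 4: 1.9×10⁻⁴ × 1200 × 0.16 = 0.03648 m
Δh = 0.0159759 + 0.05775 + 0.095353 + 0.03648 = 0.2055589 m ≈ 0.206 m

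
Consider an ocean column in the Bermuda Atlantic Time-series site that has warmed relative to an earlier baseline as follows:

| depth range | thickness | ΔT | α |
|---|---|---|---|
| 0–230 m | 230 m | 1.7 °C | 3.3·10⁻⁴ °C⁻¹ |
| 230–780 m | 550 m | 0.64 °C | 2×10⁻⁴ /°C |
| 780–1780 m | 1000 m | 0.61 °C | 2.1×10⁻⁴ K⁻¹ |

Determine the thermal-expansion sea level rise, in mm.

Δh ≈ 328 mm

0–230 m: 1.7 × 230 × 3.3×10⁻⁴ = 0.12903 m
Layer 2: 550 × 0.64 × 2×10⁻⁴ = 0.07040 m
Layer 3: 1000 × 0.61 × 2.1×10⁻⁴ = 0.12810 m
Δh = 0.12903 + 0.07040 + 0.12810 = 0.32753 m ≈ 328 mm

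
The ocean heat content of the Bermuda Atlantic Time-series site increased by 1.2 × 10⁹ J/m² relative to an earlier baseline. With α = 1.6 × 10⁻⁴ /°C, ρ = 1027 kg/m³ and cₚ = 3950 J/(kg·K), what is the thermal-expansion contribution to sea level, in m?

Δh ≈ 0.0473 m

Δh = αQ/(ρcₚ) = 1.6×10⁻⁴ × 1.2×10⁹ / (1027 × 3950) ≈ 0.04733 m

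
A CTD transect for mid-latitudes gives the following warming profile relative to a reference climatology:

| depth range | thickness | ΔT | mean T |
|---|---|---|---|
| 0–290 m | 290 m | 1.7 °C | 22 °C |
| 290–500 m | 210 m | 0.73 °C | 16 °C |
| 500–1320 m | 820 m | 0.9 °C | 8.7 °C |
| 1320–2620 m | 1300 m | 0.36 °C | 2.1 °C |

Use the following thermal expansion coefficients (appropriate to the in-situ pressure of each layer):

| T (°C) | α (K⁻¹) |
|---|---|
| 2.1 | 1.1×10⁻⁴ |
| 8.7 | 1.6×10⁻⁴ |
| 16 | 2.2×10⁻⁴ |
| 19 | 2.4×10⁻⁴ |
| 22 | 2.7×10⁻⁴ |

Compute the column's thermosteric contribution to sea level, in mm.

340 mm of thermosteric rise

Layer 1 at 22 °C → α = 2.7×10⁻⁴ K⁻¹
Layer 2 at 16 °C → α = 2.2×10⁻⁴ K⁻¹
Layer 3 at 8.7 °C → α = 1.6×10⁻⁴ K⁻¹
Layer 4 at 2.1 °C → α = 1.1×10⁻⁴ K⁻¹
290 × 1.7 × 2.7×10⁻⁴ = 0.13311 m
290–500 m: 0.73 × 2.2×10⁻⁴ × 210 = 0.033726 m
0.9 × 1.6×10⁻⁴ × 820 = 0.11808 m
1320–2620 m: 1.1×10⁻⁴ × 0.36 × 1300 = 0.05148 m
Δh = 0.13311 + 0.033726 + 0.11808 + 0.05148 = 0.336396 m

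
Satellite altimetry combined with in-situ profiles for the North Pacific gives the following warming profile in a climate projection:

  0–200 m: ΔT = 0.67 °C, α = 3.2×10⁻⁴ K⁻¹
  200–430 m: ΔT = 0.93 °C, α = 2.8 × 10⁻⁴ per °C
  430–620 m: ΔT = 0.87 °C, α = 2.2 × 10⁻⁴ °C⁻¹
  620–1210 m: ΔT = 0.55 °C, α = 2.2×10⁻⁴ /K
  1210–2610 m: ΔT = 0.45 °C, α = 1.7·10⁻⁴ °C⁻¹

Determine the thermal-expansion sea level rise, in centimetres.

0.67 × 200 × 3.2×10⁻⁴ = 0.04288 m
200–430 m: 2.8×10⁻⁴ × 0.93 × 230 = 0.059892 m
430–620 m: 2.2×10⁻⁴ × 190 × 0.87 = 0.036366 m
0.55 × 2.2×10⁻⁴ × 590 = 0.07139 m
1210–2610 m: 1.7×10⁻⁴ × 1400 × 0.45 = 0.10710 m
Δh = 0.04288 + 0.059892 + 0.036366 + 0.07139 + 0.10710 = 0.317628 m ≈ 31.8 cm

31.8 cm of thermosteric rise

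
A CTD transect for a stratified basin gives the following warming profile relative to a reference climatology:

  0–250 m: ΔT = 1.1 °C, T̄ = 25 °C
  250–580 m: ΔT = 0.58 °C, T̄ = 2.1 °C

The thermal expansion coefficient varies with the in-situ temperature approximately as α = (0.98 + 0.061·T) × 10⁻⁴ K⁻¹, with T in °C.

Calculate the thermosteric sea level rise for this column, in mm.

Δh ≈ 90 mm

Layer 1: α = (0.98 + 0.061×25)×10⁻⁴ = 2.505×10⁻⁴ K⁻¹
Layer 2: α = (0.98 + 0.061×2.1)×10⁻⁴ = 1.1081×10⁻⁴ K⁻¹
2.505×10⁻⁴ × 1.1 × 250 = 0.0688875 m
Layer 2: 330 × 0.58 × 1.1081×10⁻⁴ = 0.021209034 m
Δh = 0.0688875 + 0.021209034 = 0.090096534 m ≈ 90 mm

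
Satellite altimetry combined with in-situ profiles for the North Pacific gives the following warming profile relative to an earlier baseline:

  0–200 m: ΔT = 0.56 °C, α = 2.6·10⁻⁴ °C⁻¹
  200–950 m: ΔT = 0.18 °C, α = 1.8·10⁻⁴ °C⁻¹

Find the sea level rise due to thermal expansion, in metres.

about 0.053 m

0–200 m: 200 × 2.6×10⁻⁴ × 0.56 = 0.02912 m
750 × 1.8×10⁻⁴ × 0.18 = 0.02430 m
Δh = 0.02912 + 0.02430 = 0.05342 m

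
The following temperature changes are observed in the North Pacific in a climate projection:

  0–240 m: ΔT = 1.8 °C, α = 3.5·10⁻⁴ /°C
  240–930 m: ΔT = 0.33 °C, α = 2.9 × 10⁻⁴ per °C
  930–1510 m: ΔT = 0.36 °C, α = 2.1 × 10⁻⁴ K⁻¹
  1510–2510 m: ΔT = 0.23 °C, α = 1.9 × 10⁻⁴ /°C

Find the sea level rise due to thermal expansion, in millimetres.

0–240 m: 3.5×10⁻⁴ × 240 × 1.8 = 0.15120 m
690 × 2.9×10⁻⁴ × 0.33 = 0.066033 m
930–1510 m: 580 × 0.36 × 2.1×10⁻⁴ = 0.043848 m
Layer 4: 1.9×10⁻⁴ × 0.23 × 1000 = 0.04370 m
Δh = 0.15120 + 0.066033 + 0.043848 + 0.04370 = 0.304781 m ≈ 305 mm

305 mm of thermosteric rise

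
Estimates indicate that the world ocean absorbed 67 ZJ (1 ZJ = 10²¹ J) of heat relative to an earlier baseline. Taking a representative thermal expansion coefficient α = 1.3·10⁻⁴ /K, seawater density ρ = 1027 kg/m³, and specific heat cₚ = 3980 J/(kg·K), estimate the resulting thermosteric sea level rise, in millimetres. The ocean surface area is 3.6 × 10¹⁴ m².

Δh = 5.92 mm

Per unit area: Q = 67×10²¹ / (3.6×10¹⁴) ≈ 1.861×10⁸ J/m²
Δh = αQ/(ρcₚ) = 1.3×10⁻⁴ × 1.861×10⁸ / (1027 × 3980) ≈ 0.0059188 m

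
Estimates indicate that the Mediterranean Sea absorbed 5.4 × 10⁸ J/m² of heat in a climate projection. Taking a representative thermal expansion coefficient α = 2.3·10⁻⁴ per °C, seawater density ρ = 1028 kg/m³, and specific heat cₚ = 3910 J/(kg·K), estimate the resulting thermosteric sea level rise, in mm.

Δh = αQ/(ρcₚ) = 2.3×10⁻⁴ × 5.4×10⁸ / (1028 × 3910) ≈ 0.03090 m

about 30.9 mm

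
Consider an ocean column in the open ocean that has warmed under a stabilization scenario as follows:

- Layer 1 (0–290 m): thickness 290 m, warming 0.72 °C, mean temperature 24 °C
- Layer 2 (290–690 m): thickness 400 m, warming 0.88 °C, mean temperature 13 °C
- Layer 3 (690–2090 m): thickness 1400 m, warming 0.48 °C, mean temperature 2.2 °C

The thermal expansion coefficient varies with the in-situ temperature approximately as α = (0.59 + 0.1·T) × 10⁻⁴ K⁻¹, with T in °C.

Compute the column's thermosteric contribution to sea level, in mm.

Layer 1: α = (0.59 + 0.1×24)×10⁻⁴ = 2.99×10⁻⁴ K⁻¹
Layer 2: α = (0.59 + 0.1×13)×10⁻⁴ = 1.89×10⁻⁴ K⁻¹
Layer 3: α = (0.59 + 0.1×2.2)×10⁻⁴ = 0.81×10⁻⁴ K⁻¹
Layer 1: 2.99×10⁻⁴ × 0.72 × 290 = 0.0624312 m
290–690 m: 0.88 × 1.89×10⁻⁴ × 400 = 0.066528 m
0.48 × 1400 × 0.81×10⁻⁴ = 0.054432 m
Δh = 0.0624312 + 0.066528 + 0.054432 = 0.1833912 m ≈ 183 mm

Δh ≈ 183 mm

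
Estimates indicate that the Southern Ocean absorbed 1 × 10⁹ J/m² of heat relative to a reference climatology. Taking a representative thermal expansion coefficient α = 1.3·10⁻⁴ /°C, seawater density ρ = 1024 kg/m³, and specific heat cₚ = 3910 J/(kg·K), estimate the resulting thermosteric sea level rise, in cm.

Δh = αQ/(ρcₚ) = 1.3×10⁻⁴ × 1×10⁹ / (1024 × 3910) ≈ 0.032469 m

3.25 cm of thermosteric rise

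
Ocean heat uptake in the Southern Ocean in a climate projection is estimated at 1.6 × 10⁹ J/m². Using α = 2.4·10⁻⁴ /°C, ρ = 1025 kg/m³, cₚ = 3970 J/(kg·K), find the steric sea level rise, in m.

Δh = αQ/(ρcₚ) = 2.4×10⁻⁴ × 1.6×10⁹ / (1025 × 3970) ≈ 0.094366 m

about 0.0944 m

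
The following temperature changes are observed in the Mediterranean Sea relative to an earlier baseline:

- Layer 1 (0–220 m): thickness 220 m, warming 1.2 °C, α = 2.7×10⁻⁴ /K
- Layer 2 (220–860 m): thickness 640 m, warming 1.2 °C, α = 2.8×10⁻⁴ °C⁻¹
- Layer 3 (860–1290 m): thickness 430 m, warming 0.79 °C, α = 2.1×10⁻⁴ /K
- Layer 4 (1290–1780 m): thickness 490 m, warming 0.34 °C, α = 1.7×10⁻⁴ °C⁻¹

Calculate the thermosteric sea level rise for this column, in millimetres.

about 390 mm

0–220 m: 1.2 × 220 × 2.7×10⁻⁴ = 0.07128 m
220–860 m: 2.8×10⁻⁴ × 1.2 × 640 = 0.21504 m
2.1×10⁻⁴ × 430 × 0.79 = 0.071337 m
1290–1780 m: 1.7×10⁻⁴ × 0.34 × 490 = 0.028322 m
Δh = 0.07128 + 0.21504 + 0.071337 + 0.028322 = 0.385979 m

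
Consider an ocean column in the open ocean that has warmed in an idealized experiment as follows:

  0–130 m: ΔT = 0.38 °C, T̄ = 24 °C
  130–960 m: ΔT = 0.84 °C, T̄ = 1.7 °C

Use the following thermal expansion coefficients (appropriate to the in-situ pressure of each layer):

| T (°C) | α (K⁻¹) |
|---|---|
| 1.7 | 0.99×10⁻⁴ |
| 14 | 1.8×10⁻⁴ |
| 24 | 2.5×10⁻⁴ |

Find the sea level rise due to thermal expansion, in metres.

Layer 1 at 24 °C → α = 2.5×10⁻⁴ K⁻¹
Layer 2 at 1.7 °C → α = 0.99×10⁻⁴ K⁻¹
130 × 2.5×10⁻⁴ × 0.38 = 0.01235 m
130–960 m: 0.84 × 0.99×10⁻⁴ × 830 = 0.0690228 m
Δh = 0.01235 + 0.0690228 = 0.0813728 m

about 0.0814 m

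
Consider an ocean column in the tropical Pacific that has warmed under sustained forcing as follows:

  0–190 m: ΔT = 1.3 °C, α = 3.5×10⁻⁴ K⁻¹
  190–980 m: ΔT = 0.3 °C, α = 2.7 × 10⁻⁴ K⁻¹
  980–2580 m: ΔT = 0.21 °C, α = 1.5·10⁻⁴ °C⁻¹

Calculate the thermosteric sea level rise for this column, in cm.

about 20 cm

Layer 1: 1.3 × 190 × 3.5×10⁻⁴ = 0.08645 m
2.7×10⁻⁴ × 790 × 0.3 = 0.06399 m
0.21 × 1600 × 1.5×10⁻⁴ = 0.05040 m
Δh = 0.08645 + 0.06399 + 0.05040 = 0.20084 m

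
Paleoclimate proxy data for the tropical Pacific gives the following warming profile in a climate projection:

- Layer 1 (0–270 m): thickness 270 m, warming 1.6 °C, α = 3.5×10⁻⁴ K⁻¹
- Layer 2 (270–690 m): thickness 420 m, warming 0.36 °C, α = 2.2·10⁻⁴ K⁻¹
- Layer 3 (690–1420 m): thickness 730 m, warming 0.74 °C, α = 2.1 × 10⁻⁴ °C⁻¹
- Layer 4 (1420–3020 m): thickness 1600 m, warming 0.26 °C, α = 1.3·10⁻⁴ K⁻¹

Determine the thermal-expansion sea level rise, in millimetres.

about 350 mm

3.5×10⁻⁴ × 1.6 × 270 = 0.15120 m
0.36 × 2.2×10⁻⁴ × 420 = 0.033264 m
Layer 3: 0.74 × 2.1×10⁻⁴ × 730 = 0.113442 m
Layer 4: 1.3×10⁻⁴ × 1600 × 0.26 = 0.05408 m
Δh = 0.15120 + 0.033264 + 0.113442 + 0.05408 = 0.351986 m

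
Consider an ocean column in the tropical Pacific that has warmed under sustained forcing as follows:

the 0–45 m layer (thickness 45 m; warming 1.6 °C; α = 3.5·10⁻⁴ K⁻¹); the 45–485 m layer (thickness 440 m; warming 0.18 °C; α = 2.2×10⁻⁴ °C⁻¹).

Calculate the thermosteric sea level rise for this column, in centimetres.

0–45 m: 45 × 1.6 × 3.5×10⁻⁴ = 0.02520 m
Layer 2: 440 × 0.18 × 2.2×10⁻⁴ = 0.017424 m
Δh = 0.02520 + 0.017424 = 0.042624 m

4.26 cm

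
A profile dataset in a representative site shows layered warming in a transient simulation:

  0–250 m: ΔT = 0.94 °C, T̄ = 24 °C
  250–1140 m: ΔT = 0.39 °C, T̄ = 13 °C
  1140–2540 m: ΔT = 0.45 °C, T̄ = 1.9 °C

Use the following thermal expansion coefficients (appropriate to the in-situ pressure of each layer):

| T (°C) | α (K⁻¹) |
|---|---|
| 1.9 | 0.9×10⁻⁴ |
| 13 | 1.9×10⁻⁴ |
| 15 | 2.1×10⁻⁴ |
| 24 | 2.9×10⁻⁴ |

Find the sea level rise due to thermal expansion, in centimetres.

19 cm

Layer 1 at 24 °C → α = 2.9×10⁻⁴ K⁻¹
Layer 2 at 13 °C → α = 1.9×10⁻⁴ K⁻¹
Layer 3 at 1.9 °C → α = 0.9×10⁻⁴ K⁻¹
0–250 m: 0.94 × 250 × 2.9×10⁻⁴ = 0.06815 m
0.39 × 1.9×10⁻⁴ × 890 = 0.065949 m
Layer 3: 0.9×10⁻⁴ × 0.45 × 1400 = 0.05670 m
Δh = 0.06815 + 0.065949 + 0.05670 = 0.190799 m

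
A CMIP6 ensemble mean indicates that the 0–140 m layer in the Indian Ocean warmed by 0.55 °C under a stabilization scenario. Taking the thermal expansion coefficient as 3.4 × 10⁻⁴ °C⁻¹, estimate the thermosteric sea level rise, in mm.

26.2 mm of thermosteric rise

Δh = αΔT·H = 3.4×10⁻⁴ × 0.55 × 140 = 0.02618 m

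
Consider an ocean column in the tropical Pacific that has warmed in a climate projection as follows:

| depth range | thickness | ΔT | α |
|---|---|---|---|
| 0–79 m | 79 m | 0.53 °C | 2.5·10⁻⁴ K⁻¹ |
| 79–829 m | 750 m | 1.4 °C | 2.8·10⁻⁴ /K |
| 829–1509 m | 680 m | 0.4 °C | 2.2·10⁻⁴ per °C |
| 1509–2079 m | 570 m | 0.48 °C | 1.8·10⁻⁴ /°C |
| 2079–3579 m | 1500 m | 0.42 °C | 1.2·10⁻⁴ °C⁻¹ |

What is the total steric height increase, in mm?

Δh ≈ 489 mm

Layer 1: 0.53 × 2.5×10⁻⁴ × 79 = 0.0104675 m
79–829 m: 750 × 2.8×10⁻⁴ × 1.4 = 0.29400 m
680 × 2.2×10⁻⁴ × 0.4 = 0.05984 m
1509–2079 m: 570 × 1.8×10⁻⁴ × 0.48 = 0.049248 m
Layer 5: 1500 × 0.42 × 1.2×10⁻⁴ = 0.07560 m
Δh = 0.0104675 + 0.29400 + 0.05984 + 0.049248 + 0.07560 = 0.4891555 m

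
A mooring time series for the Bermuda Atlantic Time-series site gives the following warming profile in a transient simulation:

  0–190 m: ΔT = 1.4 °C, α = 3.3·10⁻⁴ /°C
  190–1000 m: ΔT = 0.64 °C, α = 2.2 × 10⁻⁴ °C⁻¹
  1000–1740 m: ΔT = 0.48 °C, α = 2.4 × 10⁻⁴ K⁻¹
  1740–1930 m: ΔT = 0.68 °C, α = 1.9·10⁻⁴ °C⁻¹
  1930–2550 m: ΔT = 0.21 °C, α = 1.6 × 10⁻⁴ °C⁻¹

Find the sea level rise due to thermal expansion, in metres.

Layer 1: 1.4 × 190 × 3.3×10⁻⁴ = 0.08778 m
0.64 × 810 × 2.2×10⁻⁴ = 0.114048 m
1000–1740 m: 740 × 2.4×10⁻⁴ × 0.48 = 0.085248 m
Layer 4: 190 × 0.68 × 1.9×10⁻⁴ = 0.024548 m
1.6×10⁻⁴ × 0.21 × 620 = 0.020832 m
Δh = 0.08778 + 0.114048 + 0.085248 + 0.024548 + 0.020832 = 0.332456 m ≈ 0.33 m

0.33 m of thermosteric rise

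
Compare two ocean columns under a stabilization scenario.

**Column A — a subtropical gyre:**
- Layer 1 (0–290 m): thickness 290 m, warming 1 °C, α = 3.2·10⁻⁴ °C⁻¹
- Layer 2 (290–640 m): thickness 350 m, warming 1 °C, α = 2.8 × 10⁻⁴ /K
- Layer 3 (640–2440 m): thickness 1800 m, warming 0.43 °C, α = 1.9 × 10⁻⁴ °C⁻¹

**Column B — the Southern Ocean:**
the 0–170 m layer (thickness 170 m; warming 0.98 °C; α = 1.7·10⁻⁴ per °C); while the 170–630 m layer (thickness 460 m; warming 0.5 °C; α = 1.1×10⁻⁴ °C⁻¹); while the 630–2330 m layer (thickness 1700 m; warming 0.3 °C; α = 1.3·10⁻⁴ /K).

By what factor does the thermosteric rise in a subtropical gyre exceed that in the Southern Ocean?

A Layer 1: 3.2×10⁻⁴ × 1 × 290 = 0.09280 m
A 290–640 m: 350 × 2.8×10⁻⁴ × 1 = 0.09800 m
A 640–2440 m: 0.43 × 1.9×10⁻⁴ × 1800 = 0.14706 m
A total: 0.33786 m
B 1.7×10⁻⁴ × 170 × 0.98 = 0.028322 m
B Layer 2: 0.5 × 460 × 1.1×10⁻⁴ = 0.02530 m
B 630–2330 m: 1700 × 0.3 × 1.3×10⁻⁴ = 0.06630 m
B total: 0.119922 m
Ratio: 0.33786 / 0.119922 ≈ 2.817

a factor of 2.82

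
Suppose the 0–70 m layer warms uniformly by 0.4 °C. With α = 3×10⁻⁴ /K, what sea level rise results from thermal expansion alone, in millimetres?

Δh = αΔT·H = 3×10⁻⁴ × 0.4 × 70 = 0.00840 m

8.4 mm of thermosteric rise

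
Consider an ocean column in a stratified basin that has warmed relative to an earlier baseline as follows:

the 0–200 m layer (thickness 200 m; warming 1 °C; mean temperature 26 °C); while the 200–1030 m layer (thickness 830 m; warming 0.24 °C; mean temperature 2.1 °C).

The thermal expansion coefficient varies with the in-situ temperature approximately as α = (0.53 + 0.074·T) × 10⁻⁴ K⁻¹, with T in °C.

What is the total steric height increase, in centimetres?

6.27 cm of thermosteric rise

Layer 1: α = (0.53 + 0.074×26)×10⁻⁴ = 2.454×10⁻⁴ K⁻¹
Layer 2: α = (0.53 + 0.074×2.1)×10⁻⁴ = 0.6854×10⁻⁴ K⁻¹
1 × 200 × 2.454×10⁻⁴ = 0.04908 m
0.24 × 830 × 0.6854×10⁻⁴ = 0.013653168 m
Δh = 0.04908 + 0.013653168 = 0.062733168 m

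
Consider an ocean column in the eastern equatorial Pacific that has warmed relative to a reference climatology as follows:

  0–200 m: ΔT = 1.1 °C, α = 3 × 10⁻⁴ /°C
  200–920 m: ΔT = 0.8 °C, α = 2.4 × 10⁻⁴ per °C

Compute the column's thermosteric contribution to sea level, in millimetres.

Δh ≈ 200 mm

0–200 m: 1.1 × 200 × 3×10⁻⁴ = 0.06600 m
Layer 2: 0.8 × 2.4×10⁻⁴ × 720 = 0.13824 m
Δh = 0.06600 + 0.13824 = 0.20424 m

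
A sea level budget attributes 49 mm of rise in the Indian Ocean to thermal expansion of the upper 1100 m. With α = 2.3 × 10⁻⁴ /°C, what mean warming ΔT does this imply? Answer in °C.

ΔT = Δh/(αH) = 0.049 / (2.3×10⁻⁴ × 1100) ≈ 0.1937 °C

about 0.194 °C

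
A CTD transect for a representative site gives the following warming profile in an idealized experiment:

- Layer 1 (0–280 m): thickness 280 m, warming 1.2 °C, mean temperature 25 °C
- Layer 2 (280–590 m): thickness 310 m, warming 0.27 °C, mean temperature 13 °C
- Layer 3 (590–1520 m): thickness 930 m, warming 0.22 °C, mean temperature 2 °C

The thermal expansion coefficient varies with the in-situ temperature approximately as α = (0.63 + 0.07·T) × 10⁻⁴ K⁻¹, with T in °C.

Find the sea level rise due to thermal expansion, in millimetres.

Layer 1: α = (0.63 + 0.07×25)×10⁻⁴ = 2.38×10⁻⁴ K⁻¹
Layer 2: α = (0.63 + 0.07×13)×10⁻⁴ = 1.54×10⁻⁴ K⁻¹
Layer 3: α = (0.63 + 0.07×2)×10⁻⁴ = 0.77×10⁻⁴ K⁻¹
1.2 × 280 × 2.38×10⁻⁴ = 0.079968 m
Layer 2: 310 × 0.27 × 1.54×10⁻⁴ = 0.0128898 m
590–1520 m: 930 × 0.22 × 0.77×10⁻⁴ = 0.0157542 m
Δh = 0.079968 + 0.0128898 + 0.0157542 = 0.108612 m

Δh = 109 mm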